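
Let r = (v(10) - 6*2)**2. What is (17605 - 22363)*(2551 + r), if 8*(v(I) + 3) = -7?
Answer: -426775947/32 ≈ -1.3337e+7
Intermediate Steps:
v(I) = -31/8 (v(I) = -3 + (1/8)*(-7) = -3 - 7/8 = -31/8)
r = 16129/64 (r = (-31/8 - 6*2)**2 = (-31/8 - 12)**2 = (-127/8)**2 = 16129/64 ≈ 252.02)
(17605 - 22363)*(2551 + r) = (17605 - 22363)*(2551 + 16129/64) = -4758*179393/64 = -426775947/32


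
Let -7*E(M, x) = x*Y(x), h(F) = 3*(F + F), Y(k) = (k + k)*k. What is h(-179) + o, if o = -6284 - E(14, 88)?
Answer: 1311438/7 ≈ 1.8735e+5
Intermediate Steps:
Y(k) = 2*k² (Y(k) = (2*k)*k = 2*k²)
h(F) = 6*F (h(F) = 3*(2*F) = 6*F)
E(M, x) = -2*x³/7 (E(M, x) = -x*2*x²/7 = -2*x³/7)
o = 1318956/7 (o = -6284 - (-2)*88³/7 = -6284 - (-2)*681472/7 = -6284 - 1*(-1362944/7) = -6284 + 1362944/7 = 1318956/7 ≈ 1.8842e+5)
h(-179) + o = 6*(-179) + 1318956/7 = -1074 + 1318956/7 = 1311438/7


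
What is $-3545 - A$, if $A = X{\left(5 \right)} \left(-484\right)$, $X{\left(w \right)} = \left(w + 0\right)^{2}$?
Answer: $8555$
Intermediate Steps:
$X{\left(w \right)} = w^{2}$
$A = -12100$ ($A = 5^{2} \left(-484\right) = 25 \left(-484\right) = -12100$)
$-3545 - A = -3545 - -12100 = -3545 + 12100 = 8555$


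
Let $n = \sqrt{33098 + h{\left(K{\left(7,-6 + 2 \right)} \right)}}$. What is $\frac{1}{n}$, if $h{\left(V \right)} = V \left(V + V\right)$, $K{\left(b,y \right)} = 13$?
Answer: $\frac{\sqrt{8359}}{16718} \approx 0.0054688$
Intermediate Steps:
$h{\left(V \right)} = 2 V^{2}$ ($h{\left(V \right)} = V 2 V = 2 V^{2}$)
$n = 2 \sqrt{8359}$ ($n = \sqrt{33098 + 2 \cdot 13^{2}} = \sqrt{33098 + 2 \cdot 169} = \sqrt{33098 + 338} = \sqrt{33436} = 2 \sqrt{8359} \approx 182.86$)
$\frac{1}{n} = \frac{1}{2 \sqrt{8359}} = \frac{\sqrt{8359}}{16718}$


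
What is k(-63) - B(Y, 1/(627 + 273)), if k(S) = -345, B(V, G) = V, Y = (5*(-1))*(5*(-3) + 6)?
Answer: -390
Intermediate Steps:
Y = 45 (Y = -5*(-15 + 6) = -5*(-9) = 45)
k(-63) - B(Y, 1/(627 + 273)) = -345 - 1*45 = -345 - 45 = -390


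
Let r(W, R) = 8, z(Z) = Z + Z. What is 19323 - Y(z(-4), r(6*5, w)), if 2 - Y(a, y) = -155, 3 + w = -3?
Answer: 19166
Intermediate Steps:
w = -6 (w = -3 - 3 = -6)
z(Z) = 2*Z
Y(a, y) = 157 (Y(a, y) = 2 - 1*(-155) = 2 + 155 = 157)
19323 - Y(z(-4), r(6*5, w)) = 19323 - 1*157 = 19323 - 157 = 19166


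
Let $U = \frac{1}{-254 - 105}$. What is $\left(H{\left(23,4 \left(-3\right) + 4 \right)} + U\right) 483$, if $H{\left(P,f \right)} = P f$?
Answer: $- \frac{31905531}{359} \approx -88873.0$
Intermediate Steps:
$U = - \frac{1}{359}$ ($U = \frac{1}{-359} = - \frac{1}{359} \approx -0.0027855$)
$\left(H{\left(23,4 \left(-3\right) + 4 \right)} + U\right) 483 = \left(23 \left(4 \left(-3\right) + 4\right) - \frac{1}{359}\right) 483 = \left(23 \left(-12 + 4\right) - \frac{1}{359}\right) 483 = \left(23 \left(-8\right) - \frac{1}{359}\right) 483 = \left(-184 - \frac{1}{359}\right) 483 = \left(- \frac{66057}{359}\right) 483 = - \frac{31905531}{359}$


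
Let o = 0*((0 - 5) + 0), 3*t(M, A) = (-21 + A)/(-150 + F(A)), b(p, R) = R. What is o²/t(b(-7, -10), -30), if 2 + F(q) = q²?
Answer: 0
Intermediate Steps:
F(q) = -2 + q²
t(M, A) = (-21 + A)/(3*(-152 + A²)) (t(M, A) = ((-21 + A)/(-150 + (-2 + A²)))/3 = ((-21 + A)/(-152 + A²))/3 = (-21 + A)/(3*(-152 + A²)))
o = 0 (o = 0*(-5 + 0) = 0*(-5) = 0)
o²/t(b(-7, -10), -30) = 0²/(((-21 - 30)/(3*(-152 + (-30)²)))) = 0/(((⅓)*(-51)/(-152 + 900))) = 0/(((⅓)*(-51)/748)) = 0/(((⅓)*(1/748)*(-51))) = 0/(-1/44) = 0*(-44) = 0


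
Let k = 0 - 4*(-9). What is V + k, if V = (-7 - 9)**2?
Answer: 292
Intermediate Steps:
V = 256 (V = (-16)**2 = 256)
k = 36 (k = 0 + 36 = 36)
V + k = 256 + 36 = 292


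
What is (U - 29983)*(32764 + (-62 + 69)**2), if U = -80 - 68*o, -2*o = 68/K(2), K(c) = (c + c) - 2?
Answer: -948525391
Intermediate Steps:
K(c) = -2 + 2*c (K(c) = 2*c - 2 = -2 + 2*c)
o = -17 (o = -34/(-2 + 2*2) = -34/(-2 + 4) = -34/2 = -1/2*34 = -17)
U = 1076 (U = -80 - 68*(-17) = -80 + 1156 = 1076)
(U - 29983)*(32764 + (-62 + 69)**2) = (1076 - 29983)*(32764 + (-62 + 69)**2) = -28907*(32764 + 7**2) = -28907*(32764 + 49) = -28907*32813 = -948525391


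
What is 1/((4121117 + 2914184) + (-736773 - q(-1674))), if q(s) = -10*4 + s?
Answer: 1/6300242 ≈ 1.5872e-7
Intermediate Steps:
q(s) = -40 + s
1/((4121117 + 2914184) + (-736773 - q(-1674))) = 1/((4121117 + 2914184) + (-736773 - (-40 - 1674))) = 1/(7035301 + (-736773 - 1*(-1714))) = 1/(7035301 + (-736773 + 1714)) = 1/(7035301 - 735059) = 1/6300242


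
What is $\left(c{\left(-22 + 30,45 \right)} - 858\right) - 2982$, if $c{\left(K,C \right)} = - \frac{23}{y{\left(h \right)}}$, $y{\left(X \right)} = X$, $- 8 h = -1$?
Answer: $-4024$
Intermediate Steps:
$h = \frac{1}{8}$ ($h = \left(- \frac{1}{8}\right) \left(-1\right) = \frac{1}{8} \approx 0.125$)
$c{\left(K,C \right)} = -184$ ($c{\left(K,C \right)} = - 23 \frac{1}{\frac{1}{8}} = \left(-23\right) 8 = -184$)
$\left(c{\left(-22 + 30,45 \right)} - 858\right) - 2982 = \left(-184 - 858\right) - 2982 = -1042 - 2982 = -4024$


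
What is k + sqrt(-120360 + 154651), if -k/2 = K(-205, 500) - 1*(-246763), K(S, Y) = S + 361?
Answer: -493838 + sqrt(34291) ≈ -4.9365e+5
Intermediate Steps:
K(S, Y) = 361 + S
k = -493838 (k = -2*((361 - 205) - 1*(-246763)) = -2*(156 + 246763) = -2*246919 = -493838)
k + sqrt(-120360 + 154651) = -493838 + sqrt(-120360 + 154651) = -493838 + sqrt(34291)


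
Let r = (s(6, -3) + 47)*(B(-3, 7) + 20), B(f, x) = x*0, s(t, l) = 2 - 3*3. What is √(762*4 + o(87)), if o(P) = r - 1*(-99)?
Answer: √3947 ≈ 62.825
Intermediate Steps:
s(t, l) = -7 (s(t, l) = 2 - 9 = -7)
B(f, x) = 0
r = 800 (r = (-7 + 47)*(0 + 20) = 40*20 = 800)
o(P) = 899 (o(P) = 800 - 1*(-99) = 800 + 99 = 899)
√(762*4 + o(87)) = √(762*4 + 899) = √(3048 + 899) = √3947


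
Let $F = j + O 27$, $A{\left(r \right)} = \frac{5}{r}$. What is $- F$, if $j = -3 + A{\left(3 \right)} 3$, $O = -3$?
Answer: $79$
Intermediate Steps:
$j = 2$ ($j = -3 + \frac{5}{3} \cdot 3 = -3 + 5 = 2$)
$F = -79$ ($F = 2 - 81 = -79$)
$- F = \left(-1\right) \left(-79\right) = 79$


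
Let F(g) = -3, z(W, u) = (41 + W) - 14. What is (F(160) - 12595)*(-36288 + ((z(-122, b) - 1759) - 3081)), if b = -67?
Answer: 519327354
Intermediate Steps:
z(W, u) = 27 + W
(F(160) - 12595)*(-36288 + ((z(-122, b) - 1759) - 3081)) = (-3 - 12595)*(-36288 + (((27 - 122) - 1759) - 3081)) = -12598*(-36288 + ((-95 - 1759) - 3081)) = -12598*(-36288 + (-1854 - 3081)) = -12598*(-36288 - 4935) = -12598*(-41223) = 519327354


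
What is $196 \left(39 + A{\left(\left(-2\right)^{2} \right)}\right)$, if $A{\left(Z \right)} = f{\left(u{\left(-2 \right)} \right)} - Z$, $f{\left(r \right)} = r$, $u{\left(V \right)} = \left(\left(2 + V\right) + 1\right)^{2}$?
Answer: $7056$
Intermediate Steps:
$u{\left(V \right)} = \left(3 + V\right)^{2}$
$A{\left(Z \right)} = 1 - Z$ ($A{\left(Z \right)} = \left(3 - 2\right)^{2} - Z = 1^{2} - Z = 1 - Z$)
$196 \left(39 + A{\left(\left(-2\right)^{2} \right)}\right) = 196 \left(39 + \left(1 - \left(-2\right)^{2}\right)\right) = 196 \left(39 + \left(1 - 4\right)\right) = 196 \left(39 - 3\right) = 196 \cdot 36 = 7056$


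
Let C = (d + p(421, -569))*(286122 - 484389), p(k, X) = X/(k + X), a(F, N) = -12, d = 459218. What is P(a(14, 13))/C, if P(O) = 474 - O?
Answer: -23976/4491727848137 ≈ -5.3378e-9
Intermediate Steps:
p(k, X) = X/(X + k)
C = -13475183544411/148 (C = (459218 - 569/(-569 + 421))*(286122 - 484389) = (459218 - 569/(-148))*(-198267) = (459218 - 569*(-1/148))*(-198267) = (459218 + 569/148)*(-198267) = (67964833/148)*(-198267) = -13475183544411/148 ≈ -9.1049e+10)
P(a(14, 13))/C = (474 - 1*(-12))/(-13475183544411/148) = (474 + 12)*(-148/13475183544411) = 486*(-148/13475183544411) = -23976/4491727848137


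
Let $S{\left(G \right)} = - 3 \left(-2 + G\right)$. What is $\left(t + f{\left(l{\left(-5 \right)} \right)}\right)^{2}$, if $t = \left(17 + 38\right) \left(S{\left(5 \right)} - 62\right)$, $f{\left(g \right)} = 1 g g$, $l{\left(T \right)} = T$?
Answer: $15054400$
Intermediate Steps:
$S{\left(G \right)} = 6 - 3 G$
$f{\left(g \right)} = g^{2}$ ($f{\left(g \right)} = g g = g^{2}$)
$t = -3905$ ($t = \left(17 + 38\right) \left(\left(6 - 15\right) - 62\right) = 55 \left(\left(6 - 15\right) - 62\right) = 55 \left(-9 - 62\right) = 55 \left(-71\right) = -3905$)
$\left(t + f{\left(l{\left(-5 \right)} \right)}\right)^{2} = \left(-3905 + \left(-5\right)^{2}\right)^{2} = \left(-3905 + 25\right)^{2} = \left(-3880\right)^{2} = 15054400$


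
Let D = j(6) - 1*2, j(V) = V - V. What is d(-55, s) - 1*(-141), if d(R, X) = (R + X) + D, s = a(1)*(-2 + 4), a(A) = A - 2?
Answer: 82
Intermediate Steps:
a(A) = -2 + A
j(V) = 0
s = -2 (s = (-2 + 1)*(-2 + 4) = -1*2 = -2)
D = -2 (D = 0 - 1*2 = 0 - 2 = -2)
d(R, X) = -2 + R + X (d(R, X) = (R + X) - 2 = -2 + R + X)
d(-55, s) - 1*(-141) = (-2 - 55 - 2) - 1*(-141) = -59 + 141 = 82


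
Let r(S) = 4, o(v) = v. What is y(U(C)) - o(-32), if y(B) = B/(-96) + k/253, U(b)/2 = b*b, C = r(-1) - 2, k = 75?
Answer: 97799/3036 ≈ 32.213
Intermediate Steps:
C = 2 (C = 4 - 2 = 2)
U(b) = 2*b**2 (U(b) = 2*(b*b) = 2*b**2)
y(B) = 75/253 - B/96 (y(B) = B/(-96) + 75/253 = B*(-1/96) + 75*(1/253) = -B/96 + 75/253 = 75/253 - B/96)
y(U(C)) - o(-32) = (75/253 - 2**2/48) - 1*(-32) = (75/253 - 4/48) + 32 = (75/253 - 1/96*8) + 32 = (75/253 - 1/12) + 32 = 647/3036 + 32 = 97799/3036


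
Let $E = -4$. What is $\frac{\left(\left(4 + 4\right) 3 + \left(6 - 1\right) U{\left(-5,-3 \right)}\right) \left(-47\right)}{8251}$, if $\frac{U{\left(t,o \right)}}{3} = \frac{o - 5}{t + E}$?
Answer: $- \frac{5264}{24753} \approx -0.21266$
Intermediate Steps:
$U{\left(t,o \right)} = \frac{3 \left(-5 + o\right)}{-4 + t}$ ($U{\left(t,o \right)} = 3 \frac{o - 5}{t - 4} = 3 \frac{-5 + o}{-4 + t} = \frac{3 \left(-5 + o\right)}{-4 + t}$)
$\frac{\left(\left(4 + 4\right) 3 + \left(6 - 1\right) U{\left(-5,-3 \right)}\right) \left(-47\right)}{8251} = \frac{\left(\left(4 + 4\right) 3 + \left(6 - 1\right) \frac{3 \left(-5 - 3\right)}{-4 - 5}\right) \left(-47\right)}{8251} = \left(8 \cdot 3 + 5 \cdot 3 \frac{1}{-9} \left(-8\right)\right) \left(-47\right) \frac{1}{8251} = \left(24 + 5 \cdot 3 \left(- \frac{1}{9}\right) \left(-8\right)\right) \left(-47\right) \frac{1}{8251} = \left(24 + 5 \cdot \frac{8}{3}\right) \left(-47\right) \frac{1}{8251} = \left(24 + \frac{40}{3}\right) \left(-47\right) \frac{1}{8251} = \frac{112}{3} \left(-47\right) \frac{1}{8251} = \left(- \frac{5264}{3}\right) \frac{1}{8251} = - \frac{5264}{24753}$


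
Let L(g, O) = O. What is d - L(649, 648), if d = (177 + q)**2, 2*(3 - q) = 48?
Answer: 23688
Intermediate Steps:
q = -21 (q = 3 - 1/2*48 = 3 - 24 = -21)
d = 24336 (d = (177 - 21)**2 = 156**2 = 24336)
d - L(649, 648) = 24336 - 1*648 = 24336 - 648 = 23688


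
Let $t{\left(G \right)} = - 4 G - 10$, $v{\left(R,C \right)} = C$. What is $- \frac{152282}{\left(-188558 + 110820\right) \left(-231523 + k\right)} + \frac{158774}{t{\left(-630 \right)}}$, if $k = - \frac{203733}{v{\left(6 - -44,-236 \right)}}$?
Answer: $\frac{33594367390841841}{531081118267705} \approx 63.257$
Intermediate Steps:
$k = \frac{203733}{236}$ ($k = - \frac{203733}{-236} = \left(-203733\right) \left(- \frac{1}{236}\right) = \frac{203733}{236} \approx 863.28$)
$t{\left(G \right)} = -10 - 4 G$
$- \frac{152282}{\left(-188558 + 110820\right) \left(-231523 + k\right)} + \frac{158774}{t{\left(-630 \right)}} = - \frac{152282}{\left(-188558 + 110820\right) \left(-231523 + \frac{203733}{236}\right)} + \frac{158774}{-10 - -2520} = - \frac{152282}{\left(-77738\right) \left(- \frac{54435695}{236}\right)} + \frac{158774}{-10 + 2520} = - \frac{152282}{\frac{2115861028955}{118}} + \frac{158774}{2510} = \left(-152282\right) \frac{118}{2115861028955} + 158774 \cdot \frac{1}{2510} = - \frac{17969276}{2115861028955} + \frac{79387}{1255} = \frac{33594367390841841}{531081118267705}$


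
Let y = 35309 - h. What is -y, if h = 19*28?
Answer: -34777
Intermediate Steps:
h = 532
y = 34777 (y = 35309 - 1*532 = 35309 - 532 = 34777)
-y = -1*34777 = -34777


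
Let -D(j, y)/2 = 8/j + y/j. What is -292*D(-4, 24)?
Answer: -4672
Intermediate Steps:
D(j, y) = -16/j - 2*y/j (D(j, y) = -2*(8/j + y/j) = -16/j - 2*y/j)
-292*D(-4, 24) = -584*(-8 - 1*24)/(-4) = -584*(-1)*(-8 - 24)/4 = -584*(-1)*(-32)/4 = -292*16 = -4672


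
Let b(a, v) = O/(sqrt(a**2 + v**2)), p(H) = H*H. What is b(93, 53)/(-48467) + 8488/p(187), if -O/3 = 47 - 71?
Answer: 8488/34969 - 36*sqrt(11458)/277667443 ≈ 0.24272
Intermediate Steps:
p(H) = H**2
O = 72 (O = -3*(47 - 71) = -3*(-24) = 72)
b(a, v) = 72/sqrt(a**2 + v**2) (b(a, v) = 72/(sqrt(a**2 + v**2)) = 72/sqrt(a**2 + v**2))
b(93, 53)/(-48467) + 8488/p(187) = (72/sqrt(93**2 + 53**2))/(-48467) + 8488/(187**2) = (72/sqrt(8649 + 2809))*(-1/48467) + 8488/34969 = (72/sqrt(11458))*(-1/48467) + 8488*(1/34969) = (72*(sqrt(11458)/11458))*(-1/48467) + 8488/34969 = (36*sqrt(11458)/5729)*(-1/48467) + 8488/34969 = -36*sqrt(11458)/277667443 + 8488/34969 = 8488/34969 - 36*sqrt(11458)/277667443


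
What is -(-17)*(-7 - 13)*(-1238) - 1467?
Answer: 419453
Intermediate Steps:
-(-17)*(-7 - 13)*(-1238) - 1467 = -(-17)*(-20)*(-1238) - 1467 = -1*340*(-1238) - 1467 = -340*(-1238) - 1467 = 420920 - 1467 = 419453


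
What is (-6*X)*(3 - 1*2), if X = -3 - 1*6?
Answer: 54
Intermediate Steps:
X = -9 (X = -3 - 6 = -9)
(-6*X)*(3 - 1*2) = (-6*(-9))*(3 - 1*2) = 54*(3 - 2) = 54*1 = 54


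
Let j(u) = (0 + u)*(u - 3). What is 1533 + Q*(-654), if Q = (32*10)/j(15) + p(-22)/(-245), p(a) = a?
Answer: 229031/735 ≈ 311.61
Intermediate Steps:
j(u) = u*(-3 + u)
Q = 4118/2205 (Q = (32*10)/((15*(-3 + 15))) - 22/(-245) = 320/((15*12)) - 22*(-1/245) = 320/180 + 22/245 = 320*(1/180) + 22/245 = 16/9 + 22/245 = 4118/2205 ≈ 1.8676)
1533 + Q*(-654) = 1533 + (4118/2205)*(-654) = 1533 - 897724/735 = 229031/735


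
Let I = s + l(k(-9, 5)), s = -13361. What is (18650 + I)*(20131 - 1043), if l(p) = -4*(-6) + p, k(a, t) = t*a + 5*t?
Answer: 101032784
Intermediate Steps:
k(a, t) = 5*t + a*t (k(a, t) = a*t + 5*t = 5*t + a*t)
l(p) = 24 + p
I = -13357 (I = -13361 + (24 + 5*(5 - 9)) = -13361 + (24 + 5*(-4)) = -13361 + (24 - 20) = -13361 + 4 = -13357)
(18650 + I)*(20131 - 1043) = (18650 - 13357)*(20131 - 1043) = 5293*19088 = 101032784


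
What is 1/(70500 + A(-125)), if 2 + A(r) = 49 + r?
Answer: 1/70422 ≈ 1.4200e-5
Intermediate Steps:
A(r) = 47 + r (A(r) = -2 + (49 + r) = 47 + r)
1/(70500 + A(-125)) = 1/(70500 + (47 - 125)) = 1/(70500 - 78) = 1/70422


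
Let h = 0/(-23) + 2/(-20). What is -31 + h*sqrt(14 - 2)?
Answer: -31 - sqrt(3)/5 ≈ -31.346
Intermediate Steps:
h = -1/10 (h = 0*(-1/23) + 2*(-1/20) = 0 - 1/10 = -1/10 ≈ -0.10000)
-31 + h*sqrt(14 - 2) = -31 - sqrt(14 - 2)/10 = -31 - sqrt(3)/5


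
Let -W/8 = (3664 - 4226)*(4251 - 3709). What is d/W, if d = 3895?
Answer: 3895/2436832 ≈ 0.0015984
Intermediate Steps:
W = 2436832 (W = -8*(3664 - 4226)*(4251 - 3709) = -(-4496)*542 = -8*(-304604) = 2436832)
d/W = 3895/2436832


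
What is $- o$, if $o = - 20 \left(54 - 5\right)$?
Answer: $980$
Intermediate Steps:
$o = -980$ ($o = \left(-20\right) 49 = -980$)
$- o = \left(-1\right) \left(-980\right) = 980$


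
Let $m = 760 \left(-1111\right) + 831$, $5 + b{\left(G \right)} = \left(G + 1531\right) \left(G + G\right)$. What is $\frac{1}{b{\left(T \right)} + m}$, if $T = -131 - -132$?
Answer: $- \frac{1}{840470} \approx -1.1898 \cdot 10^{-6}$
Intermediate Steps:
$T = 1$ ($T = -131 + 132 = 1$)
$b{\left(G \right)} = -5 + 2 G \left(1531 + G\right)$ ($b{\left(G \right)} = -5 + \left(G + 1531\right) \left(G + G\right) = -5 + \left(1531 + G\right) 2 G = -5 + 2 G \left(1531 + G\right)$)
$m = -843529$ ($m = -844360 + 831 = -843529$)
$\frac{1}{b{\left(T \right)} + m} = \frac{1}{\left(-5 + 2 \cdot 1^{2} + 3062 \cdot 1\right) - 843529} = \frac{1}{\left(-5 + 2 \cdot 1 + 3062\right) - 843529} = \frac{1}{\left(-5 + 2 + 3062\right) - 843529} = \frac{1}{3059 - 843529} = \frac{1}{-840470} = - \frac{1}{840470}$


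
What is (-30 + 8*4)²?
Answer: 4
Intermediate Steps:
(-30 + 8*4)² = (-30 + 32)² = 2² = 4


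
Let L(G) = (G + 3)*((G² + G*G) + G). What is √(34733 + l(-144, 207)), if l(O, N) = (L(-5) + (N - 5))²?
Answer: 3*√5253 ≈ 217.43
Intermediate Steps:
L(G) = (3 + G)*(G + 2*G²) (L(G) = (3 + G)*((G² + G²) + G) = (3 + G)*(2*G² + G) = (3 + G)*(G + 2*G²))
l(O, N) = (-95 + N)² (l(O, N) = (-5*(3 + 2*(-5)² + 7*(-5)) + (N - 5))² = (-5*(3 + 2*25 - 35) + (-5 + N))² = (-5*(3 + 50 - 35) + (-5 + N))² = (-5*18 + (-5 + N))² = (-90 + (-5 + N))² = (-95 + N)²)
√(34733 + l(-144, 207)) = √(34733 + (-95 + 207)²) = √(34733 + 112²) = √(34733 + 12544) = √47277 = 3*√5253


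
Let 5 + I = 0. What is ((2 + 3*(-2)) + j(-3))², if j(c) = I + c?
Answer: 144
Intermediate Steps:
I = -5 (I = -5 + 0 = -5)
j(c) = -5 + c
((2 + 3*(-2)) + j(-3))² = ((2 + 3*(-2)) + (-5 - 3))² = ((2 - 6) - 8)² = (-4 - 8)² = (-12)² = 144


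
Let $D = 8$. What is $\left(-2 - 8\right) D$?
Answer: $-80$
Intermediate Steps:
$\left(-2 - 8\right) D = \left(-2 - 8\right) 8 = \left(-10\right) 8 = -80$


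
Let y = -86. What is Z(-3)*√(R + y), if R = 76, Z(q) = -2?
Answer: -2*I*√10 ≈ -6.3246*I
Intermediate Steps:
Z(-3)*√(R + y) = -2*√(76 - 86) = -2*I*√10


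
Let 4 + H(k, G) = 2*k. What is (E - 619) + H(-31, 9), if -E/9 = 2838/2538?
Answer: -32668/47 ≈ -695.06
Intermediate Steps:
H(k, G) = -4 + 2*k
E = -473/47 (E = -25542/2538 = -9*473/423 = -473/47 ≈ -10.064)
(E - 619) + H(-31, 9) = (-473/47 - 619) + (-4 + 2*(-31)) = -29566/47 + (-4 - 62) = -29566/47 - 66 = -32668/47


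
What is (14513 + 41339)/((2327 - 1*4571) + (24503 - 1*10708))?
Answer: 55852/11551 ≈ 4.8353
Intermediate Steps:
(14513 + 41339)/((2327 - 1*4571) + (24503 - 1*10708)) = 55852/((2327 - 4571) + (24503 - 10708)) = 55852/(-2244 + 13795) = 55852/11551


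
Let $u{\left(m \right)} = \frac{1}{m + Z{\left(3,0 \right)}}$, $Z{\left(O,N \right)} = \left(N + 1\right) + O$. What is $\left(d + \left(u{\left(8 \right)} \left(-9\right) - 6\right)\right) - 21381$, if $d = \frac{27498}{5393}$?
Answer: $- \frac{461266551}{21572} \approx -21383.0$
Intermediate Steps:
$Z{\left(O,N \right)} = 1 + N + O$ ($Z{\left(O,N \right)} = \left(1 + N\right) + O = 1 + N + O$)
$d = \frac{27498}{5393}$ ($d = 27498 \cdot \frac{1}{5393} = \frac{27498}{5393} \approx 5.0988$)
$u{\left(m \right)} = \frac{1}{4 + m}$ ($u{\left(m \right)} = \frac{1}{m + \left(1 + 0 + 3\right)} = \frac{1}{m + 4} = \frac{1}{4 + m}$)
$\left(d + \left(u{\left(8 \right)} \left(-9\right) - 6\right)\right) - 21381 = \left(\frac{27498}{5393} - \left(6 - \frac{1}{4 + 8} \left(-9\right)\right)\right) - 21381 = \left(\frac{27498}{5393} - \left(6 - \frac{1}{12} \left(-9\right)\right)\right) - 21381 = \left(\frac{27498}{5393} + \left(\frac{1}{12} \left(-9\right) - 6\right)\right) - 21381 = \left(\frac{27498}{5393} - \frac{27}{4}\right) - 21381 = - \frac{35619}{21572} - 21381 = - \frac{461266551}{21572}$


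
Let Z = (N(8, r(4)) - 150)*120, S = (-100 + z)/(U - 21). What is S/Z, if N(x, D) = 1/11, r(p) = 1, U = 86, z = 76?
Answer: 11/535925 ≈ 2.0525e-5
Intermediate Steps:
N(x, D) = 1/11
S = -24/65 (S = (-100 + 76)/(86 - 21) = -24/65 ≈ -0.36923)
Z = -197880/11 (Z = (1/11 - 150)*120 = -1649/11*120 = -197880/11 ≈ -17989.)
S/Z = -24/(65*(-197880/11)) = -24/65*(-11/197880) = 11/535925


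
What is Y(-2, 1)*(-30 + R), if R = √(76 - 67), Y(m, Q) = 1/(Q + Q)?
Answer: -27/2 ≈ -13.500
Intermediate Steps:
Y(m, Q) = 1/(2*Q)
R = 3 (R = √9 = 3)
Y(-2, 1)*(-30 + R) = ((½)/1)*(-30 + 3) = ((½)*1)*(-27) = (½)*(-27) = -27/2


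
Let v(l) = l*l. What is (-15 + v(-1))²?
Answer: 196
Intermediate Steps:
v(l) = l²
(-15 + v(-1))² = (-15 + (-1)²)² = (-15 + 1)² = (-14)² = 196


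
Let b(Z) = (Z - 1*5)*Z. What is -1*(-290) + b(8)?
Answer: 314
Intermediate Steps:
b(Z) = Z*(-5 + Z) (b(Z) = (Z - 5)*Z = (-5 + Z)*Z = Z*(-5 + Z))
-1*(-290) + b(8) = -1*(-290) + 8*(-5 + 8) = 290 + 8*3 = 290 + 24 = 314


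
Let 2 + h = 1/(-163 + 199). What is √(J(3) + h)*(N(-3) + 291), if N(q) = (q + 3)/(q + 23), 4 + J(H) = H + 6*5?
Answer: 97*√973/2 ≈ 1512.9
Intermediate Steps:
J(H) = 26 + H (J(H) = -4 + (H + 6*5) = -4 + (H + 30) = -4 + (30 + H) = 26 + H)
h = -71/36 (h = -2 + 1/(-163 + 199) = -2 + 1/36 = -71/36 ≈ -1.9722)
N(q) = (3 + q)/(23 + q)
√(J(3) + h)*(N(-3) + 291) = √((26 + 3) - 71/36)*((3 - 3)/(23 - 3) + 291) = √(29 - 71/36)*(0/20 + 291) = √(973/36)*((1/20)*0 + 291) = (√973/6)*(0 + 291) = (√973/6)*291 = 97*√973/2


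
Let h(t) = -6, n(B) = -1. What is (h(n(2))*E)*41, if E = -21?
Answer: 5166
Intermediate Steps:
(h(n(2))*E)*41 = -6*(-21)*41 = 126*41 = 5166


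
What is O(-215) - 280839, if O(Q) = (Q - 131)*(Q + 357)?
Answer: -329971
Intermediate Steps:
O(Q) = (-131 + Q)*(357 + Q)
O(-215) - 280839 = (-46767 + (-215)² + 226*(-215)) - 280839 = (-46767 + 46225 - 48590) - 280839 = -49132 - 280839 = -329971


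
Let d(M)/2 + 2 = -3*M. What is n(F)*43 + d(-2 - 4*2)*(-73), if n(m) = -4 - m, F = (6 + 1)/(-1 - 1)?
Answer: -8219/2 ≈ -4109.5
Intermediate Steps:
d(M) = -4 - 6*M (d(M) = -4 + 2*(-3*M) = -4 - 6*M)
F = -7/2 (F = 7/(-2) = 7*(-1/2) = -7/2 ≈ -3.5000)
n(F)*43 + d(-2 - 4*2)*(-73) = (-4 - 1*(-7/2))*43 + (-4 - 6*(-2 - 4*2))*(-73) = (-4 + 7/2)*43 + (-4 - 6*(-2 - 1*8))*(-73) = -1/2*43 + (-4 - 6*(-2 - 8))*(-73) = -43/2 + (-4 - 6*(-10))*(-73) = -43/2 + (-4 + 60)*(-73) = -43/2 + 56*(-73) = -43/2 - 4088 = -8219/2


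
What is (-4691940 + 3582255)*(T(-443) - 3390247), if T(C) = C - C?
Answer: 3762106242195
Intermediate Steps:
T(C) = 0
(-4691940 + 3582255)*(T(-443) - 3390247) = (-4691940 + 3582255)*(0 - 3390247) = -1109685*(-3390247) = 3762106242195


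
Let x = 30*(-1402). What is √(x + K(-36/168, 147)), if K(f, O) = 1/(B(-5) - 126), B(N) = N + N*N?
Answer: I*√472586266/106 ≈ 205.09*I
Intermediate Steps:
B(N) = N + N²
K(f, O) = -1/106 (K(f, O) = 1/(-5*(1 - 5) - 126) = 1/(-5*(-4) - 126) = 1/(20 - 126) = 1/(-106) = -1/106)
x = -42060
√(x + K(-36/168, 147)) = √(-42060 - 1/106) = √(-4458361/106) = I*√472586266/106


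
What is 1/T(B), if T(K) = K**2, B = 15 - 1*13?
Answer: 1/4 ≈ 0.25000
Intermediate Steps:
B = 2 (B = 15 - 13 = 2)
1/T(B) = 1/(2**2) = 1/4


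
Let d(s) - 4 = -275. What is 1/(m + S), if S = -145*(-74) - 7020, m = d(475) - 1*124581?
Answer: -1/121142 ≈ -8.2548e-6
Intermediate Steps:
d(s) = -271 (d(s) = 4 - 275 = -271)
m = -124852 (m = -271 - 1*124581 = -271 - 124581 = -124852)
S = 3710 (S = 10730 - 7020 = 3710)
1/(m + S) = 1/(-124852 + 3710) = 1/(-121142) = -1/121142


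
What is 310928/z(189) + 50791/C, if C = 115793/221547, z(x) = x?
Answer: 2162743490857/21884877 ≈ 98824.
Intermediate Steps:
C = 115793/221547 (C = 115793*(1/221547) = 115793/221547 ≈ 0.52266)
310928/z(189) + 50791/C = 310928/189 + 50791/(115793/221547) = 310928*(1/189) + 50791*(221547/115793) = 310928/189 + 11252593677/115793 = 2162743490857/21884877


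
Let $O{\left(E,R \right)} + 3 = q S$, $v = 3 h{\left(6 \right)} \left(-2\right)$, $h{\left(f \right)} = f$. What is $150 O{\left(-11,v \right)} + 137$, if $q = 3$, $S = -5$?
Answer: $-2563$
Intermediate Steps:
$v = -36$ ($v = 3 \cdot 6 \left(-2\right) = 18 \left(-2\right) = -36$)
$O{\left(E,R \right)} = -18$ ($O{\left(E,R \right)} = -3 + 3 \left(-5\right) = -3 - 15 = -18$)
$150 O{\left(-11,v \right)} + 137 = 150 \left(-18\right) + 137 = -2700 + 137 = -2563$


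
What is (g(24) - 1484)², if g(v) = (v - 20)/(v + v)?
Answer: 317089249/144 ≈ 2.2020e+6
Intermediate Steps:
g(v) = (-20 + v)/(2*v) (g(v) = (-20 + v)/((2*v)) = (-20 + v)*(1/(2*v)) = (-20 + v)/(2*v))
(g(24) - 1484)² = ((½)*(-20 + 24)/24 - 1484)² = ((½)*(1/24)*4 - 1484)² = (1/12 - 1484)² = (-17807/12)² = 317089249/144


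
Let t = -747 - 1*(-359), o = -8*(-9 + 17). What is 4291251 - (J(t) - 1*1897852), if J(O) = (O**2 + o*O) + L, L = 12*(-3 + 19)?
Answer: 6013535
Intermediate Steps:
o = -64 (o = -8*8 = -64)
L = 192 (L = 12*16 = 192)
t = -388 (t = -747 + 359 = -388)
J(O) = 192 + O**2 - 64*O (J(O) = (O**2 - 64*O) + 192 = 192 + O**2 - 64*O)
4291251 - (J(t) - 1*1897852) = 4291251 - ((192 + (-388)**2 - 64*(-388)) - 1*1897852) = 4291251 - ((192 + 150544 + 24832) - 1897852) = 4291251 - (175568 - 1897852) = 4291251 - 1*(-1722284) = 4291251 + 1722284 = 6013535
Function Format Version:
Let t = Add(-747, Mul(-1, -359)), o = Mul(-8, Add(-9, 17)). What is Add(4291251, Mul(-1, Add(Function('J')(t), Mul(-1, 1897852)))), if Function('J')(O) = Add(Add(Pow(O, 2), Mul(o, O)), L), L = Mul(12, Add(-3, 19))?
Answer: 6013535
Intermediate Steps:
o = -64 (o = Mul(-8, 8) = -64)
L = 192 (L = Mul(12, 16) = 192)
t = -388 (t = Add(-747, 359) = -388)
Function('J')(O) = Add(192, Pow(O, 2), Mul(-64, O)) (Function('J')(O) = Add(Add(Pow(O, 2), Mul(-64, O)), 192) = Add(192, Pow(O, 2), Mul(-64, O)))
Add(4291251, Mul(-1, Add(Function('J')(t), Mul(-1, 1897852)))) = Add(4291251, Mul(-1, Add(Add(192, Pow(-388, 2), Mul(-64, -388)), Mul(-1, 1897852)))) = Add(4291251, Mul(-1, Add(Add(192, 150544, 24832), -1897852))) = Add(4291251, Mul(-1, Add(175568, -1897852))) = Add(4291251, Mul(-1, -1722284)) = Add(4291251, 1722284) = 6013535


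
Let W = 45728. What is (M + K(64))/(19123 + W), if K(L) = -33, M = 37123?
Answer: 37090/64851 ≈ 0.57193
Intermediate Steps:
(M + K(64))/(19123 + W) = (37123 - 33)/(19123 + 45728) = 37090/64851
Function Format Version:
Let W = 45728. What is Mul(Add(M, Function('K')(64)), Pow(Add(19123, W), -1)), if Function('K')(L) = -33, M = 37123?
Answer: Rational(37090, 64851) ≈ 0.57193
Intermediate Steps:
Mul(Add(M, Function('K')(64)), Pow(Add(19123, W), -1)) = Mul(Add(37123, -33), Pow(Add(19123, 45728), -1)) = Mul(37090, Pow(64851, -1)) = Mul(37090, Rational(1, 64851)) = Rational(37090, 64851)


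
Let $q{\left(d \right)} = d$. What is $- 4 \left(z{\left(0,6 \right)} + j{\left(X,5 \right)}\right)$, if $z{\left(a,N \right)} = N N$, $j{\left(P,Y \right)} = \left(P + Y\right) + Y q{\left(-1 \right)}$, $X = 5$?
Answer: $-164$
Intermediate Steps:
$j{\left(P,Y \right)} = P$ ($j{\left(P,Y \right)} = \left(P + Y\right) + Y \left(-1\right) = \left(P + Y\right) - Y = P$)
$z{\left(a,N \right)} = N^{2}$
$- 4 \left(z{\left(0,6 \right)} + j{\left(X,5 \right)}\right) = - 4 \left(6^{2} + 5\right) = - 4 \left(36 + 5\right) = \left(-4\right) 41 = -164$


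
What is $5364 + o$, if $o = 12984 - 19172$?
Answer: $-824$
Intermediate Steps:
$o = -6188$
$5364 + o = 5364 - 6188 = -824$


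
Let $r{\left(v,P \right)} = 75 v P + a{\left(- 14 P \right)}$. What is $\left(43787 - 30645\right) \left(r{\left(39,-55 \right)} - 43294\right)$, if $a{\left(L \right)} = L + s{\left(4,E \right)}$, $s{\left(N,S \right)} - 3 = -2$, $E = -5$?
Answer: $-2673056516$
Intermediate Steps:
$s{\left(N,S \right)} = 1$ ($s{\left(N,S \right)} = 3 - 2 = 1$)
$a{\left(L \right)} = 1 + L$ ($a{\left(L \right)} = L + 1 = 1 + L$)
$r{\left(v,P \right)} = 1 - 14 P + 75 P v$ ($r{\left(v,P \right)} = 75 v P - \left(-1 + 14 P\right) = 75 P v - \left(-1 + 14 P\right) = 1 - 14 P + 75 P v$)
$\left(43787 - 30645\right) \left(r{\left(39,-55 \right)} - 43294\right) = \left(43787 - 30645\right) \left(\left(1 - -770 + 75 \left(-55\right) 39\right) - 43294\right) = 13142 \left(\left(1 + 770 - 160875\right) - 43294\right) = 13142 \left(-160104 - 43294\right) = 13142 \left(-203398\right) = -2673056516$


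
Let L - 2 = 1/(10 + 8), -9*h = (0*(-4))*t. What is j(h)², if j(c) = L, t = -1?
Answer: 1369/324 ≈ 4.2253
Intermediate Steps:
h = 0 (h = -0*(-4)*(-1)/9 = -0*(-1) = -⅑*0 = 0)
L = 37/18 (L = 2 + 1/(10 + 8) = 2 + 1/18 = 37/18 ≈ 2.0556)
j(c) = 37/18
j(h)² = (37/18)² = 1369/324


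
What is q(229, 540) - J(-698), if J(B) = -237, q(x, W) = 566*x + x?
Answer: 130080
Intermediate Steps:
q(x, W) = 567*x
q(229, 540) - J(-698) = 567*229 - 1*(-237) = 129843 + 237 = 130080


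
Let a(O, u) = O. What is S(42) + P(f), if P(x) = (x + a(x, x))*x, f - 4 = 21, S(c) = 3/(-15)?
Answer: 6249/5 ≈ 1249.8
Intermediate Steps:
S(c) = -⅕ (S(c) = 3*(-1/15) = -⅕)
f = 25 (f = 4 + 21 = 25)
P(x) = 2*x² (P(x) = (x + x)*x = (2*x)*x = 2*x²)
S(42) + P(f) = -⅕ + 2*25² = -⅕ + 2*625 = -⅕ + 1250 = 6249/5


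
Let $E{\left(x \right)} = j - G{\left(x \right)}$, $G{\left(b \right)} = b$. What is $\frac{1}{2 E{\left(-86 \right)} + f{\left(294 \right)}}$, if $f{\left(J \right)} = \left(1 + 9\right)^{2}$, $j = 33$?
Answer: $\frac{1}{338} \approx 0.0029586$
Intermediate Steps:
$f{\left(J \right)} = 100$ ($f{\left(J \right)} = 10^{2} = 100$)
$E{\left(x \right)} = 33 - x$
$\frac{1}{2 E{\left(-86 \right)} + f{\left(294 \right)}} = \frac{1}{2 \left(33 - -86\right) + 100} = \frac{1}{2 \left(33 + 86\right) + 100} = \frac{1}{2 \cdot 119 + 100} = \frac{1}{238 + 100} = \frac{1}{338}$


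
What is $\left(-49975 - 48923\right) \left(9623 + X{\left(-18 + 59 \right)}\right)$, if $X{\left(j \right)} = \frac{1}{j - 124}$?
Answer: $- \frac{78990623784}{83} \approx -9.5169 \cdot 10^{8}$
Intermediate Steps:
$X{\left(j \right)} = \frac{1}{-124 + j}$
$\left(-49975 - 48923\right) \left(9623 + X{\left(-18 + 59 \right)}\right) = \left(-49975 - 48923\right) \left(9623 + \frac{1}{-124 + \left(-18 + 59\right)}\right) = - 98898 \left(9623 + \frac{1}{-124 + 41}\right) = - 98898 \left(9623 + \frac{1}{-83}\right) = - 98898 \left(9623 - \frac{1}{83}\right) = \left(-98898\right) \frac{798708}{83} = - \frac{78990623784}{83}$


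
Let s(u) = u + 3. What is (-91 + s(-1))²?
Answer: 7921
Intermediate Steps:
s(u) = 3 + u
(-91 + s(-1))² = (-91 + (3 - 1))² = (-91 + 2)² = (-89)² = 7921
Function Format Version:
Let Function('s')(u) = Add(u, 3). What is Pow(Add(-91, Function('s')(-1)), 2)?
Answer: 7921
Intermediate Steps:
Function('s')(u) = Add(3, u)
Pow(Add(-91, Function('s')(-1)), 2) = Pow(Add(-91, Add(3, -1)), 2) = Pow(Add(-91, 2), 2) = Pow(-89, 2) = 7921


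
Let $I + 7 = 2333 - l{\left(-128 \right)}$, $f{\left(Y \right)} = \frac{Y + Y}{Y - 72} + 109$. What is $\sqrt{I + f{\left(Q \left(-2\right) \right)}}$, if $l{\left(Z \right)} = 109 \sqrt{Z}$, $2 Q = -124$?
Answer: $\frac{\sqrt{412321 - 147368 i \sqrt{2}}}{13} \approx 50.86 - 12.123 i$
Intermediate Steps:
$Q = -62$ ($Q = \frac{1}{2} \left(-124\right) = -62$)
$f{\left(Y \right)} = 109 + \frac{2 Y}{-72 + Y}$ ($f{\left(Y \right)} = \frac{2 Y}{-72 + Y} + 109 = 109 + \frac{2 Y}{-72 + Y}$)
$I = 2326 - 872 i \sqrt{2}$ ($I = -7 + \left(2333 - 109 \sqrt{-128}\right) = -7 + \left(2333 - 109 \cdot 8 i \sqrt{2}\right) = -7 + \left(2333 - 872 i \sqrt{2}\right) = 2326 - 872 i \sqrt{2} \approx 2326.0 - 1233.2 i$)
$\sqrt{I + f{\left(Q \left(-2\right) \right)}} = \sqrt{\left(2326 - 872 i \sqrt{2}\right) + \frac{3 \left(-2616 + 37 \left(\left(-62\right) \left(-2\right)\right)\right)}{-72 - -124}} = \sqrt{\left(2326 - 872 i \sqrt{2}\right) + \frac{3 \left(-2616 + 37 \cdot 124\right)}{-72 + 124}} = \sqrt{\left(2326 - 872 i \sqrt{2}\right) + \frac{3 \left(-2616 + 4588\right)}{52}} = \sqrt{\left(2326 - 872 i \sqrt{2}\right) + 3 \cdot \frac{1}{52} \cdot 1972} = \sqrt{\left(2326 - 872 i \sqrt{2}\right) + \frac{1479}{13}} = \sqrt{\frac{31717}{13} - 872 i \sqrt{2}}$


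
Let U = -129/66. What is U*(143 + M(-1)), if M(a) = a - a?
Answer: -559/2 ≈ -279.50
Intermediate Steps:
M(a) = 0
U = -43/22 (U = -129*1/66 = -43/22 ≈ -1.9545)
U*(143 + M(-1)) = -43*(143 + 0)/22 = -43/22*143 = -559/2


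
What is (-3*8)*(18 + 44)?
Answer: -1488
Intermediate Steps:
(-3*8)*(18 + 44) = -24*62 = -1488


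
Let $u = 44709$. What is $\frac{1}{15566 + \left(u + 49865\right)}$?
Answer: $\frac{1}{110140} \approx 9.0793 \cdot 10^{-6}$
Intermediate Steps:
$\frac{1}{15566 + \left(u + 49865\right)} = \frac{1}{15566 + \left(44709 + 49865\right)} = \frac{1}{15566 + 94574} = \frac{1}{110140}$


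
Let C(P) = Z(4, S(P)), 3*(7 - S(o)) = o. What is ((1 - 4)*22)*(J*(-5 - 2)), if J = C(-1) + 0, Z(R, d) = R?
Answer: 1848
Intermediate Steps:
S(o) = 7 - o/3
C(P) = 4
J = 4 (J = 4 + 0 = 4)
((1 - 4)*22)*(J*(-5 - 2)) = ((1 - 4)*22)*(4*(-5 - 2)) = (-3*22)*(4*(-7)) = -66*(-28) = 1848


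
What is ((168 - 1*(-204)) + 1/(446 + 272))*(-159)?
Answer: -42468423/718 ≈ -59148.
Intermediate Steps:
((168 - 1*(-204)) + 1/(446 + 272))*(-159) = ((168 + 204) + 1/718)*(-159) = (372 + 1/718)*(-159) = (267097/718)*(-159) = -42468423/718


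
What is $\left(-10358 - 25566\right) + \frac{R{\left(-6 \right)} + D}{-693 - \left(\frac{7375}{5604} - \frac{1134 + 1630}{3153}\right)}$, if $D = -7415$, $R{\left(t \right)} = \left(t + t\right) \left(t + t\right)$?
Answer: $- \frac{146678771572096}{4084222145} \approx -35914.0$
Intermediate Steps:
$R{\left(t \right)} = 4 t^{2}$ ($R{\left(t \right)} = 2 t 2 t = 4 t^{2}$)
$\left(-10358 - 25566\right) + \frac{R{\left(-6 \right)} + D}{-693 - \left(\frac{7375}{5604} - \frac{1134 + 1630}{3153}\right)} = \left(-10358 - 25566\right) + \frac{4 \left(-6\right)^{2} - 7415}{-693 - \left(\frac{7375}{5604} - \frac{1134 + 1630}{3153}\right)} = -35924 + \frac{4 \cdot 36 - 7415}{-693 + \left(2764 \cdot \frac{1}{3153} - \frac{7375}{5604}\right)} = -35924 + \frac{144 - 7415}{-693 + \left(\frac{2764}{3153} - \frac{7375}{5604}\right)} = -35924 - \frac{7271}{-693 - \frac{2587973}{5889804}} = -35924 - \frac{7271}{- \frac{4084222145}{5889804}} = -35924 - - \frac{42824764884}{4084222145} = -35924 + \frac{42824764884}{4084222145} = - \frac{146678771572096}{4084222145}$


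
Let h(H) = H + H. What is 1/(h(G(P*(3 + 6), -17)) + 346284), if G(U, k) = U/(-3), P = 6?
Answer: 1/346248 ≈ 2.8881e-6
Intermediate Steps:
G(U, k) = -U/3 (G(U, k) = U*(-⅓) = -U/3)
h(H) = 2*H
1/(h(G(P*(3 + 6), -17)) + 346284) = 1/(2*(-2*(3 + 6)) + 346284) = 1/(2*(-2*9) + 346284) = 1/(2*(-⅓*54) + 346284) = 1/(2*(-18) + 346284) = 1/(-36 + 346284) = 1/346248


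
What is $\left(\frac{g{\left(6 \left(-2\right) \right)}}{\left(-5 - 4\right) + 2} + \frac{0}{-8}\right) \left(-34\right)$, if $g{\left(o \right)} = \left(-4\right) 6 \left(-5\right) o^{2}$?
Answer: $\frac{587520}{7} \approx 83931.0$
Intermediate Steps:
$g{\left(o \right)} = 120 o^{2}$ ($g{\left(o \right)} = \left(-24\right) \left(-5\right) o^{2} = 120 o^{2}$)
$\left(\frac{g{\left(6 \left(-2\right) \right)}}{\left(-5 - 4\right) + 2} + \frac{0}{-8}\right) \left(-34\right) = \left(\frac{120 \left(6 \left(-2\right)\right)^{2}}{\left(-5 - 4\right) + 2} + \frac{0}{-8}\right) \left(-34\right) = \left(\frac{120 \left(-12\right)^{2}}{-9 + 2} + 0 \left(- \frac{1}{8}\right)\right) \left(-34\right) = \left(\frac{120 \cdot 144}{-7} + 0\right) \left(-34\right) = \left(17280 \left(- \frac{1}{7}\right) + 0\right) \left(-34\right) = \left(- \frac{17280}{7} + 0\right) \left(-34\right) = \left(- \frac{17280}{7}\right) \left(-34\right) = \frac{587520}{7}$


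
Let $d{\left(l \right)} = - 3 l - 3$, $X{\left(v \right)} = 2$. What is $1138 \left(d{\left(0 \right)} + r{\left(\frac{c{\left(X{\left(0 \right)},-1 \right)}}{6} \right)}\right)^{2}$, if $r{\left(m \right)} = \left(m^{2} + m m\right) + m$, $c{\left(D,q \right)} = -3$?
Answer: $10242$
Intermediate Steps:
$r{\left(m \right)} = m + 2 m^{2}$ ($r{\left(m \right)} = \left(m^{2} + m^{2}\right) + m = 2 m^{2} + m = m + 2 m^{2}$)
$d{\left(l \right)} = -3 - 3 l$ ($d{\left(l \right)} = - 3 l - 3 = -3 - 3 l$)
$1138 \left(d{\left(0 \right)} + r{\left(\frac{c{\left(X{\left(0 \right)},-1 \right)}}{6} \right)}\right)^{2} = 1138 \left(\left(-3 - 0\right) + - \frac{3}{6} \left(1 + 2 \left(- \frac{3}{6}\right)\right)\right)^{2} = 1138 \left(\left(-3 + 0\right) + \left(-3\right) \frac{1}{6} \left(1 + 2 \left(\left(-3\right) \frac{1}{6}\right)\right)\right)^{2} = 1138 \left(-3 - \frac{1 + 2 \left(- \frac{1}{2}\right)}{2}\right)^{2} = 1138 \left(-3 - \frac{1 - 1}{2}\right)^{2} = 1138 \left(-3 - 0\right)^{2} = 1138 \left(-3 + 0\right)^{2} = 1138 \left(-3\right)^{2} = 1138 \cdot 9 = 10242$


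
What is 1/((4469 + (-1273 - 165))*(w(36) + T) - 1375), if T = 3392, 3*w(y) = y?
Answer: 1/10316149 ≈ 9.6935e-8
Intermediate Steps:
w(y) = y/3
1/((4469 + (-1273 - 165))*(w(36) + T) - 1375) = 1/((4469 + (-1273 - 165))*((⅓)*36 + 3392) - 1375) = 1/((4469 - 1438)*(12 + 3392) - 1375) = 1/(3031*3404 - 1375) = 1/(10317524 - 1375) = 1/10316149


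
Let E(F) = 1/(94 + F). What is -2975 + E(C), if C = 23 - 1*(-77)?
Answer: -577149/194 ≈ -2975.0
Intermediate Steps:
C = 100 (C = 23 + 77 = 100)
-2975 + E(C) = -2975 + 1/(94 + 100) = -2975 + 1/194 = -577149/194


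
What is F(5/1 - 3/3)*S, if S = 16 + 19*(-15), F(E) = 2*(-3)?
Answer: 1614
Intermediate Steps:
F(E) = -6
S = -269 (S = 16 - 285 = -269)
F(5/1 - 3/3)*S = -6*(-269) = 1614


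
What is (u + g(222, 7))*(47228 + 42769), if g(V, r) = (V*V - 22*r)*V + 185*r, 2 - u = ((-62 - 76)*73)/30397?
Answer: 29840778530494791/30397 ≈ 9.8170e+11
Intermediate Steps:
u = 70868/30397 (u = 2 - (-62 - 76)*73/30397 = 2 - (-138*73)/30397 = 2 - (-10074)/30397 = 2 - 1*(-10074/30397) = 2 + 10074/30397 = 70868/30397 ≈ 2.3314)
g(V, r) = 185*r + V*(V² - 22*r) (g(V, r) = (V² - 22*r)*V + 185*r = V*(V² - 22*r) + 185*r = 185*r + V*(V² - 22*r))
(u + g(222, 7))*(47228 + 42769) = (70868/30397 + (222³ + 185*7 - 22*222*7))*(47228 + 42769) = (70868/30397 + (10941048 + 1295 - 34188))*89997 = (70868/30397 + 10908155)*89997 = (331575258403/30397)*89997 = 29840778530494791/30397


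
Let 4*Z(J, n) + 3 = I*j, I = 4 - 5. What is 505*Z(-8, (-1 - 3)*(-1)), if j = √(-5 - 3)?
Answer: -1515/4 - 505*I*√2/2 ≈ -378.75 - 357.09*I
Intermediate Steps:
I = -1
j = 2*I*√2 (j = √(-8) = 2*I*√2 ≈ 2.8284*I)
Z(J, n) = -¾ - I*√2/2 (Z(J, n) = -¾ + (-2*I*√2)/4 = -¾ - I*√2/2)
505*Z(-8, (-1 - 3)*(-1)) = 505*(-¾ - I*√2/2) = -1515/4 - 505*I*√2/2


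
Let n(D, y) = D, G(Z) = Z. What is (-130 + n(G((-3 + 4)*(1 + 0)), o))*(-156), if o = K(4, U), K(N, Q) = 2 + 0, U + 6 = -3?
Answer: 20124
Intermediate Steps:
U = -9 (U = -6 - 3 = -9)
K(N, Q) = 2
o = 2
(-130 + n(G((-3 + 4)*(1 + 0)), o))*(-156) = (-130 + (-3 + 4)*(1 + 0))*(-156) = (-130 + 1*1)*(-156) = (-130 + 1)*(-156) = -129*(-156) = 20124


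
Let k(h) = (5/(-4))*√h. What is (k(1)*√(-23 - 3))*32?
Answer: -40*I*√26 ≈ -203.96*I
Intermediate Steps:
k(h) = -5*√h/4 (k(h) = (5*(-¼))*√h = -5*√h/4)
(k(1)*√(-23 - 3))*32 = ((-5*√1/4)*√(-23 - 3))*32 = ((-5/4*1)*√(-26))*32 = -5*I*√26/4*32 = -40*I*√26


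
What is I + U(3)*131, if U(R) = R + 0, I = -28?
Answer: 365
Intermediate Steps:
U(R) = R
I + U(3)*131 = -28 + 3*131 = -28 + 393 = 365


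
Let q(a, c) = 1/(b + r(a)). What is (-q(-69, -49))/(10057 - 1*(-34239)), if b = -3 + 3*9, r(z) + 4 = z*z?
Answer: -1/211779176 ≈ -4.7219e-9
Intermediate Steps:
r(z) = -4 + z² (r(z) = -4 + z*z = -4 + z²)
b = 24 (b = -3 + 27 = 24)
q(a, c) = 1/(20 + a²) (q(a, c) = 1/(24 + (-4 + a²)) = 1/(20 + a²))
(-q(-69, -49))/(10057 - 1*(-34239)) = (-1/(20 + (-69)²))/(10057 - 1*(-34239)) = (-1/(20 + 4761))/(10057 + 34239) = -1/4781/44296 = -1*1/4781*(1/44296) = -1/4781*1/44296 = -1/211779176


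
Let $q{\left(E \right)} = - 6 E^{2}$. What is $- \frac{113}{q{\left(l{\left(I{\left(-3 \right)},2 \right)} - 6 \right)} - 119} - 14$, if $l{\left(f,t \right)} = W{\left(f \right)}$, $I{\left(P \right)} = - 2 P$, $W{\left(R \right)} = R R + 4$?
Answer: $- \frac{98657}{7055} \approx -13.984$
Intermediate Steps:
$W{\left(R \right)} = 4 + R^{2}$ ($W{\left(R \right)} = R^{2} + 4 = 4 + R^{2}$)
$l{\left(f,t \right)} = 4 + f^{2}$
$- \frac{113}{q{\left(l{\left(I{\left(-3 \right)},2 \right)} - 6 \right)} - 119} - 14 = - \frac{113}{- 6 \left(\left(4 + \left(\left(-2\right) \left(-3\right)\right)^{2}\right) - 6\right)^{2} - 119} - 14 = - \frac{113}{- 6 \left(\left(4 + 6^{2}\right) - 6\right)^{2} - 119} - 14 = - \frac{113}{- 6 \left(\left(4 + 36\right) - 6\right)^{2} - 119} - 14 = - \frac{113}{- 6 \left(40 - 6\right)^{2} - 119} - 14 = - \frac{113}{- 6 \cdot 34^{2} - 119} - 14 = - \frac{113}{\left(-6\right) 1156 - 119} - 14 = - \frac{113}{-6936 - 119} - 14 = - \frac{113}{-7055} - 14 = \left(-113\right) \left(- \frac{1}{7055}\right) - 14 = \frac{113}{7055} - 14 = - \frac{98657}{7055}$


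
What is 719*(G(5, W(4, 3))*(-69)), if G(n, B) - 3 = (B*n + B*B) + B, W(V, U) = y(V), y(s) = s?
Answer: -2133273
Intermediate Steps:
W(V, U) = V
G(n, B) = 3 + B + B**2 + B*n (G(n, B) = 3 + ((B*n + B*B) + B) = 3 + ((B*n + B**2) + B) = 3 + ((B**2 + B*n) + B) = 3 + (B + B**2 + B*n) = 3 + B + B**2 + B*n)
719*(G(5, W(4, 3))*(-69)) = 719*((3 + 4 + 4**2 + 4*5)*(-69)) = 719*((3 + 4 + 16 + 20)*(-69)) = 719*(43*(-69)) = 719*(-2967) = -2133273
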